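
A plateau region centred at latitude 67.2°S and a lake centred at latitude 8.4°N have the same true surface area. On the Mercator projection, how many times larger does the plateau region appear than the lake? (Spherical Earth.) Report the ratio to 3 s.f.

Mercator areal scale is sec²φ.
At 67.2°: sec²(67.2°) = 1/0.3875² = 6.659.
At 8.4°: sec²(8.4°) = 1/0.9893² = 1.022.
Ratio = 6.659/1.022 = cos²(8.4°)/cos²(67.2°) ≈ 6.52.

6.52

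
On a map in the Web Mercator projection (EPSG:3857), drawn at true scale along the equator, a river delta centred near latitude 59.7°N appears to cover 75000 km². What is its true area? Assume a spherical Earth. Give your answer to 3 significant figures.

19100 km²

Mercator is conformal, so the point scale is isotropic: h = k = sec φ = 1/cos φ.
Areal scale = k² = sec²φ = 1/cos²(59.7°) = 1/0.5045² = 3.929.
True area = apparent / (areal scale) = 75000 / 3.929 ≈ 19100 km².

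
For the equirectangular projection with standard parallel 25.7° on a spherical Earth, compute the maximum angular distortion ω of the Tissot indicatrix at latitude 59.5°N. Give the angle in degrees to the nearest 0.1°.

32.4°

The equidistant cylindrical projection with φ₀ = 25.7° has h = 1 (meridians true) and k = cos φ₀ / cos φ along parallels.
At 59.5°: h = 1.000, k = 1.775; principal scales a = 1.775, b = 1.000.
sin(ω/2) = (a − b)/(a + b) = 0.7754/2.775 = 0.2794, so ω = 2 arcsin(0.2794) ≈ 32.4°.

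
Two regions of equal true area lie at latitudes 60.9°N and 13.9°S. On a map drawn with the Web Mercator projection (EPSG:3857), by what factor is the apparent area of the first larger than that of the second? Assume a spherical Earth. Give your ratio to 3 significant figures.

3.98

On Mercator, area is exaggerated by sec²φ = 1/cos²φ.
At 60.9°: sec²(60.9°) = 1/0.4863² = 4.228.
At 13.9°: sec²(13.9°) = 1/0.9707² = 1.061.
Ratio = 4.228/1.061 = cos²(13.9°)/cos²(60.9°) ≈ 3.98.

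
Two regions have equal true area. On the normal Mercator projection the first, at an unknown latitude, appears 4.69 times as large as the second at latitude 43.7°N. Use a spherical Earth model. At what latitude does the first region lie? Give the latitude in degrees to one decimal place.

On Mercator, (apparent₁)/(apparent₂) = sec²φ₁ / sec²φ₂ when true areas are equal.
cos²φ₂ / cos²φ₁ = 4.69  ⇒  cos φ₁ = cos 43.7° / √4.69 = 0.7230/2.166 = 0.3338.
φ₁ = arccos(0.3338) ≈ 70.5°.

70.5°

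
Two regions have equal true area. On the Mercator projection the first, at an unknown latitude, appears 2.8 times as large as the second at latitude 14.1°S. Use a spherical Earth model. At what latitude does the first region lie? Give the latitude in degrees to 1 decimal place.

54.6°

For equal true areas on Mercator, apparent areas scale as sec²φ, so the ratio is cos²φ₂ / cos²φ₁.
cos²φ₂ / cos²φ₁ = 2.8  ⇒  cos φ₁ = cos 14.1° / √2.8 = 0.9699/1.673 = 0.5796.
φ₁ = arccos(0.5796) ≈ 54.6°.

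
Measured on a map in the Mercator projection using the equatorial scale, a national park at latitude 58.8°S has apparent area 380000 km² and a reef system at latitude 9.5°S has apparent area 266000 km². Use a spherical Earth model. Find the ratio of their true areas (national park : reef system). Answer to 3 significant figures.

Mercator's areal exaggeration is sec²φ; hence true area = (apparent area) · cos²φ.
True area of national park: 380000 × cos²(58.8°) = 380000 × 0.2684 = 102000 km².
True area of reef system: 266000 × cos²(9.5°) = 266000 × 0.9728 = 258800 km².
Ratio = 102000 / 258800 ≈ 0.394.

0.394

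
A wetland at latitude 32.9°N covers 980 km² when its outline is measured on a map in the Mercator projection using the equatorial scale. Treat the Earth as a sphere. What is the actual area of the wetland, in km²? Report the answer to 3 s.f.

691 km²

Mercator is conformal, so the point scale is isotropic: h = k = sec φ = 1/cos φ.
Areal scale = k² = sec²φ = 1/cos²(32.9°) = 1/0.8396² = 1.419.
True area = apparent / (areal scale) = 980 / 1.419 ≈ 691 km².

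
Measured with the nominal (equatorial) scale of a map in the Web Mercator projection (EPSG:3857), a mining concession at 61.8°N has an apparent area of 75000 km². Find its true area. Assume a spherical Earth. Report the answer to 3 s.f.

16700 km²

The Mercator projection is conformal; its linear scale factor is the same in every direction and equals sec φ = 1/cos φ.
Areal scale = k² = sec²φ = 1/cos²(61.8°) = 1/0.4726² = 4.478.
True area = apparent / (areal scale) = 75000 / 4.478 ≈ 16700 km².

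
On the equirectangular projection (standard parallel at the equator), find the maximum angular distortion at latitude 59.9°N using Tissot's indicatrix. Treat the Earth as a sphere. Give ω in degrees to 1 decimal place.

For the equirectangular projection with φ₀ = 0 (plate carrée), h = 1 along meridians and k = sec φ along parallels.
At 59.9°: h = 1.000, k = 1.994; principal scales a = 1.994, b = 1.000.
sin(ω/2) = (a − b)/(a + b) = 0.9940/2.994 = 0.3320, so ω = 2 arcsin(0.3320) ≈ 38.8°.

38.8°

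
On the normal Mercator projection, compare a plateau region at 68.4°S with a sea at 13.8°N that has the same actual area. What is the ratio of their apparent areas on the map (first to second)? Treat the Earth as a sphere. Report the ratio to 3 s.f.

On Mercator, area is exaggerated by sec²φ = 1/cos²φ.
At 68.4°: sec²(68.4°) = 1/0.3681² = 7.379.
At 13.8°: sec²(13.8°) = 1/0.9711² = 1.060.
Ratio = 7.379/1.060 = cos²(13.8°)/cos²(68.4°) ≈ 6.96.

6.96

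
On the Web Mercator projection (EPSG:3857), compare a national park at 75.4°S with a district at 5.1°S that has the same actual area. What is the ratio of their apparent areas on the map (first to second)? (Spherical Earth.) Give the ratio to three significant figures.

Mercator is conformal with k = sec φ, so areal scale = k² = sec²φ.
At 75.4°: sec²(75.4°) = 1/0.2521² = 15.74.
At 5.1°: sec²(5.1°) = 1/0.9960² = 1.008.
Ratio = 15.74/1.008 = cos²(5.1°)/cos²(75.4°) ≈ 15.6.

15.6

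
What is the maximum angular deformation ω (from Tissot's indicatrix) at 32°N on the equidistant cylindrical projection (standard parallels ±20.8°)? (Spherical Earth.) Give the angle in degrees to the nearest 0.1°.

5.6°

The equidistant cylindrical projection with φ₀ = 20.8° has h = 1 (meridians true) and k = cos φ₀ / cos φ along parallels.
At 32°: h = 1.000, k = 1.102; principal scales a = 1.102, b = 1.000.
sin(ω/2) = (a − b)/(a + b) = 0.1023/2.102 = 0.04867, so ω = 2 arcsin(0.04867) ≈ 5.6°.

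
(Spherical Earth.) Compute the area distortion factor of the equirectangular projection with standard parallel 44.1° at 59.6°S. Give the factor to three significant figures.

In the equirectangular projection with standard parallel φ₀ = 44.1° (x = Rλ cos φ₀, y = Rφ), meridians are true-scale (h = 1) and the parallel scale is k = cos φ₀ / cos φ.
Areal scale = h·k = 1 × cos φ₀ / cos φ; at 59.6°, h = 1.000, k = 1.419, so h·k = 1.419.

1.42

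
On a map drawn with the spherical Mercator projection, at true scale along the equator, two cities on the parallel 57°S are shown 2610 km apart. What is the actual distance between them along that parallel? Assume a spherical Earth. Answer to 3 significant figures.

For Mercator, h = k = sec φ (a conformal cylindrical projection has a single point scale, 1/cos φ).
Along the parallel at 57°, map distances are exaggerated by k = sec 57° = 1.836.
True distance = 2610 / 1.836 = 2610 × cos 57° ≈ 1420 km.

1420 km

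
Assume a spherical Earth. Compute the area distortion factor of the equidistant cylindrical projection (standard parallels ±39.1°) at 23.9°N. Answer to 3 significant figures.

With standard parallel φ₀ = 39.1°, the equirectangular projection gives x = Rλ cos φ₀, y = Rφ, so h = 1 and k = cos 39.1° / cos φ.
Areal scale = h·k = 1 × cos φ₀ / cos φ; at 23.9°, h = 1.000, k = 0.8488, so h·k = 0.8488.

0.849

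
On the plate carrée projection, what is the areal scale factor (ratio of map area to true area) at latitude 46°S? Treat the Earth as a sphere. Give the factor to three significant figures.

1.44

Plate carrée maps x = Rλ, y = Rφ. The meridian scale is h = 1 and the parallel scale is k = 1/cos φ = sec φ.
Areal scale = h·k = 1 × sec φ; at 46°, h = 1.000, k = 1.440, so h·k = 1.440.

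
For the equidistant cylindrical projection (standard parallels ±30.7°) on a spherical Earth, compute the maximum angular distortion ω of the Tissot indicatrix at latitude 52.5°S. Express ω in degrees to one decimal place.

19.7°

In the equirectangular projection with standard parallel φ₀ = 30.7° (x = Rλ cos φ₀, y = Rφ), meridians are true-scale (h = 1) and the parallel scale is k = cos φ₀ / cos φ.
At 52.5°: h = 1.000, k = 1.412; principal scales a = 1.412, b = 1.000.
sin(ω/2) = (a − b)/(a + b) = 0.4125/2.412 = 0.1710, so ω = 2 arcsin(0.1710) ≈ 19.7°.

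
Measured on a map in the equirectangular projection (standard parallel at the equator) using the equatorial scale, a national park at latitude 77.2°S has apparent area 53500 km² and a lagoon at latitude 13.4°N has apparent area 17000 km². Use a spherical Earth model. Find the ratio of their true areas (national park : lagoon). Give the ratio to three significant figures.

On the plate carrée, areal scale = h·k = 1 × sec φ, so true area = apparent × cos φ.
True area of national park: 53500 × cos(77.2°) = 53500 × 0.2215 = 11850 km².
True area of lagoon: 17000 × cos(13.4°) = 17000 × 0.9728 = 16540 km².
Ratio = 11850 / 16540 ≈ 0.717.

0.717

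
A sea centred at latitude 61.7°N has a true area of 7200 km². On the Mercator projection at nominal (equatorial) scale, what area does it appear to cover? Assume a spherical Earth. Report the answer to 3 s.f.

32000 km²

For Mercator, h = k = sec φ (a conformal cylindrical projection has a single point scale, 1/cos φ).
Areal scale = k² = sec²φ = 1/cos²(61.7°) = 1/0.4741² = 4.449.
Apparent area = 7200 × 4.449 ≈ 32000 km².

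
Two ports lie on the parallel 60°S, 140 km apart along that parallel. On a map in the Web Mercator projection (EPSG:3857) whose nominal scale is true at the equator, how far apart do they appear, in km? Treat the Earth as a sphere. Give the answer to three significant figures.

For Mercator, h = k = sec φ (a conformal cylindrical projection has a single point scale, 1/cos φ).
Along the parallel, k = sec 60° = 1/0.5000 = 2.000.
Map distance = 140 × 2.000 ≈ 280 km.

280 km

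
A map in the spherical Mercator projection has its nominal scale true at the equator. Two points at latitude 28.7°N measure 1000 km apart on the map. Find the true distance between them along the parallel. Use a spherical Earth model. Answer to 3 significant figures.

Mercator is conformal, so the point scale is isotropic: h = k = sec φ = 1/cos φ.
Along the parallel at 28.7°, map distances are exaggerated by k = sec 28.7° = 1.140.
True distance = 1000 / 1.140 = 1000 × cos 28.7° ≈ 877 km.

877 km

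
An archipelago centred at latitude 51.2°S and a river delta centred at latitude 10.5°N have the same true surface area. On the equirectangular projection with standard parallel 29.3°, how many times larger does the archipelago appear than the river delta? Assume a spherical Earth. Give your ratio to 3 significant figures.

1.57

With standard parallel φ₀ = 29.3°, the equirectangular projection gives x = Rλ cos φ₀, y = Rφ, so h = 1 and k = cos 29.3° / cos φ.
Areal scale at 51.2°: h·k = 1.000 × 1.392 = 1.392.
Areal scale at 10.5°: h·k = 1.000 × 0.8869 = 0.8869.
Ratio = 1.392/0.8869 ≈ 1.57.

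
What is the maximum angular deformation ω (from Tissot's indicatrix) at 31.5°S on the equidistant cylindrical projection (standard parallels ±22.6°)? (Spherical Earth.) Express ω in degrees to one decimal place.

4.6°

With standard parallel φ₀ = 22.6°, the equirectangular projection gives x = Rλ cos φ₀, y = Rφ, so h = 1 and k = cos 22.6° / cos φ.
At 31.5°: h = 1.000, k = 1.083; principal scales a = 1.083, b = 1.000.
sin(ω/2) = (a − b)/(a + b) = 0.08277/2.083 = 0.03974, so ω = 2 arcsin(0.03974) ≈ 4.6°.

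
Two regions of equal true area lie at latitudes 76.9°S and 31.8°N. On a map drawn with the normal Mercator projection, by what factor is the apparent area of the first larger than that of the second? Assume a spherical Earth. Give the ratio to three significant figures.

14.1

On Mercator, area is exaggerated by sec²φ = 1/cos²φ.
At 76.9°: sec²(76.9°) = 1/0.2267² = 19.47.
At 31.8°: sec²(31.8°) = 1/0.8499² = 1.384.
Ratio = 19.47/1.384 = cos²(31.8°)/cos²(76.9°) ≈ 14.1.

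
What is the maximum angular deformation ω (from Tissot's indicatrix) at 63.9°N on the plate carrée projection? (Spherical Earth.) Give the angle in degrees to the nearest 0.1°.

Plate carrée maps x = Rλ, y = Rφ. The meridian scale is h = 1 and the parallel scale is k = 1/cos φ = sec φ.
At 63.9°: h = 1.000, k = 2.273; principal scales a = 2.273, b = 1.000.
sin(ω/2) = (a − b)/(a + b) = 1.273/3.273 = 0.3889, so ω = 2 arcsin(0.3889) ≈ 45.8°.

45.8°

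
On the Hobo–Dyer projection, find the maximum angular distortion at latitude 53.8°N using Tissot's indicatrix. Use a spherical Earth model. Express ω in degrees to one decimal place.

Hobo–Dyer is a cylindrical equal-area projection with standard parallels at ±37.5°. A cylindrical equal-area projection with standard parallel φ₀ has meridian scale h = cos φ / cos φ₀ and parallel scale k = cos φ₀ / cos φ (so areas are preserved, h·k = 1).
At 53.8°: h = 0.7444, k = 1.343; principal scales a = 1.343, b = 0.7444.
sin(ω/2) = (a − b)/(a + b) = 0.5988/2.088 = 0.2868, so ω = 2 arcsin(0.2868) ≈ 33.3°.

33.3°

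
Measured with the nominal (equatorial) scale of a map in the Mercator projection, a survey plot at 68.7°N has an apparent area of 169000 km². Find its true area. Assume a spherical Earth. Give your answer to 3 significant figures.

22300 km²

For Mercator, h = k = sec φ (a conformal cylindrical projection has a single point scale, 1/cos φ).
Areal scale = k² = sec²φ = 1/cos²(68.7°) = 1/0.3633² = 7.579.
True area = apparent / (areal scale) = 169000 / 7.579 ≈ 22300 km².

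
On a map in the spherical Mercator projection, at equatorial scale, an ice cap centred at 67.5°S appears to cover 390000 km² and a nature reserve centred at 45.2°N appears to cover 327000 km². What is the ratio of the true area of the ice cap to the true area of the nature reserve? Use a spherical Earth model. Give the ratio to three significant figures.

Since Mercator area scale is 1/cos²φ, the true area equals the apparent area multiplied by cos²φ.
True area of ice cap: 390000 × cos²(67.5°) = 390000 × 0.1464 = 57110 km².
True area of nature reserve: 327000 × cos²(45.2°) = 327000 × 0.4965 = 162400 km².
Ratio = 57110 / 162400 ≈ 0.352.

0.352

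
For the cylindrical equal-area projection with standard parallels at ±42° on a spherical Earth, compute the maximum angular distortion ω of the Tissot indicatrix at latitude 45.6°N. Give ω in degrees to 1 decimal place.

A cylindrical equal-area projection with standard parallel φ₀ has meridian scale h = cos φ / cos φ₀ and parallel scale k = cos φ₀ / cos φ (so areas are preserved, h·k = 1).
At 45.6°: h = 0.9415, k = 1.062; principal scales a = 1.062, b = 0.9415.
sin(ω/2) = (a − b)/(a + b) = 0.1207/2.004 = 0.06022, so ω = 2 arcsin(0.06022) ≈ 6.9°.

6.9°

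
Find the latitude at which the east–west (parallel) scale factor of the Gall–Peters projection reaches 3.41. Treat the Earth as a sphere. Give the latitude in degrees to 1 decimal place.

78.0°

The Gall–Peters projection is cylindrical equal-area with φ₀ = 45°. Cylindrical equal-area (φ₀ = 45°): h = cos φ / cos 45° along meridians, k = cos 45° / cos φ along parallels; h·k = 1.
k = cos φ₀ / cos φ = 3.41  ⇒  cos φ = cos 45° / 3.41 = 0.2074.
φ = arccos(0.2074) ≈ 78.0°.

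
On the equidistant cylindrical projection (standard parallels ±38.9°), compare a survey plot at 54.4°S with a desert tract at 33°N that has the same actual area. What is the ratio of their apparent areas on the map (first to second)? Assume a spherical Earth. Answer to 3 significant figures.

1.44

In the equirectangular projection with standard parallel φ₀ = 38.9° (x = Rλ cos φ₀, y = Rφ), meridians are true-scale (h = 1) and the parallel scale is k = cos φ₀ / cos φ.
Areal scale at 54.4°: h·k = 1.000 × 1.337 = 1.337.
Areal scale at 33°: h·k = 1.000 × 0.9279 = 0.9279.
Ratio = 1.337/0.9279 ≈ 1.44.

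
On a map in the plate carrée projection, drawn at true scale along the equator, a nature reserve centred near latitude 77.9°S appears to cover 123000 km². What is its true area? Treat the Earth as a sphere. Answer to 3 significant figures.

25800 km²

For the equirectangular projection with φ₀ = 0 (plate carrée), h = 1 along meridians and k = sec φ along parallels.
Areal scale = h·k = 1 × sec φ; at 77.9°, h = 1.000, k = 4.771, so h·k = 4.771.
True area = apparent / (areal scale) = 123000 / 4.771 ≈ 25800 km².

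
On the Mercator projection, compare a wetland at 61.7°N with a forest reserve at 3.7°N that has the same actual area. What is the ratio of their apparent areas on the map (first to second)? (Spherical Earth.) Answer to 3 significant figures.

4.43

On Mercator, area is exaggerated by sec²φ = 1/cos²φ.
At 61.7°: sec²(61.7°) = 1/0.4741² = 4.449.
At 3.7°: sec²(3.7°) = 1/0.9979² = 1.004.
Ratio = 4.449/1.004 = cos²(3.7°)/cos²(61.7°) ≈ 4.43.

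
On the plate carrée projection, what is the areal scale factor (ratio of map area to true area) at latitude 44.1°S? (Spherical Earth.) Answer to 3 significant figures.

Plate carrée maps x = Rλ, y = Rφ. The meridian scale is h = 1 and the parallel scale is k = 1/cos φ = sec φ.
Areal scale = h·k = 1 × sec φ; at 44.1°, h = 1.000, k = 1.393, so h·k = 1.393.

1.39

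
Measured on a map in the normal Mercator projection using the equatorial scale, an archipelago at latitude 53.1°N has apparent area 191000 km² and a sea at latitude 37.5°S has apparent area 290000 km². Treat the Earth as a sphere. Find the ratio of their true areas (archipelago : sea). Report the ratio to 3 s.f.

Since Mercator area scale is 1/cos²φ, the true area equals the apparent area multiplied by cos²φ.
True area of archipelago: 191000 × cos²(53.1°) = 191000 × 0.3605 = 68860 km².
True area of sea: 290000 × cos²(37.5°) = 290000 × 0.6294 = 182500 km².
Ratio = 68860 / 182500 ≈ 0.377.

0.377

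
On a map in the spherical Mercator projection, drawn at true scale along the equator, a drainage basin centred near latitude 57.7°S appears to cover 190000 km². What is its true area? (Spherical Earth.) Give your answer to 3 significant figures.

54300 km²

The Mercator projection is conformal; its linear scale factor is the same in every direction and equals sec φ = 1/cos φ.
Areal scale = k² = sec²φ = 1/cos²(57.7°) = 1/0.5344² = 3.502.
True area = apparent / (areal scale) = 190000 / 3.502 ≈ 54300 km².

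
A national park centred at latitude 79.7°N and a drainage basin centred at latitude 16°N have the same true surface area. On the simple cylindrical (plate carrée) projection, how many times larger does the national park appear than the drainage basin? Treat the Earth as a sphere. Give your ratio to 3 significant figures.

5.38

Plate carrée maps x = Rλ, y = Rφ. The meridian scale is h = 1 and the parallel scale is k = 1/cos φ = sec φ.
Areal scale at 79.7°: h·k = 1.000 × 5.593 = 5.593.
Areal scale at 16°: h·k = 1.000 × 1.040 = 1.040.
Ratio = 5.593/1.040 ≈ 5.38.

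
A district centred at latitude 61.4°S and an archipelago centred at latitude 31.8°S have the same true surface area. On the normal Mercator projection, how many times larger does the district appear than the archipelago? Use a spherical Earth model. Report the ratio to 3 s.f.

3.15

Mercator is conformal with k = sec φ, so areal scale = k² = sec²φ.
At 61.4°: sec²(61.4°) = 1/0.4787² = 4.364.
At 31.8°: sec²(31.8°) = 1/0.8499² = 1.384.
Ratio = 4.364/1.384 = cos²(31.8°)/cos²(61.4°) ≈ 3.15.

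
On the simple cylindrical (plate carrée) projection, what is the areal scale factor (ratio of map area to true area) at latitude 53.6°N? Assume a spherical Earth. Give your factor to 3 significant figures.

In the plate carrée (x = Rλ, y = Rφ), meridians are true-scale (h = 1) and parallels are stretched by k = sec φ.
Areal scale = h·k = 1 × sec φ; at 53.6°, h = 1.000, k = 1.685, so h·k = 1.685.

1.69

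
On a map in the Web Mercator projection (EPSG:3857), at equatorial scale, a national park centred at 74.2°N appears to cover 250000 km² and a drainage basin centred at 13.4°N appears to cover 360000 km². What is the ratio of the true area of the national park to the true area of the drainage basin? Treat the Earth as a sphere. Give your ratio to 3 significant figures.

0.0544

On Mercator the areal scale is sec²φ, so true area = apparent × cos²φ.
True area of national park: 250000 × cos²(74.2°) = 250000 × 0.07414 = 18530 km².
True area of drainage basin: 360000 × cos²(13.4°) = 360000 × 0.9463 = 340700 km².
Ratio = 18530 / 340700 ≈ 0.0544.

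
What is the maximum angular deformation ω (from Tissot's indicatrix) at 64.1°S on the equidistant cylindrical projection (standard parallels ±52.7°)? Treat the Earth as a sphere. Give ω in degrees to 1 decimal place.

With standard parallel φ₀ = 52.7°, the equirectangular projection gives x = Rλ cos φ₀, y = Rφ, so h = 1 and k = cos 52.7° / cos φ.
At 64.1°: h = 1.000, k = 1.387; principal scales a = 1.387, b = 1.000.
sin(ω/2) = (a − b)/(a + b) = 0.3873/2.387 = 0.1622, so ω = 2 arcsin(0.1622) ≈ 18.7°.

18.7°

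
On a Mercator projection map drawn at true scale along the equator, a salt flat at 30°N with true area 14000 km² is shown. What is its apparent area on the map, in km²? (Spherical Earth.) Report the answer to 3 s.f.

18700 km²

The Mercator projection is conformal; its linear scale factor is the same in every direction and equals sec φ = 1/cos φ.
Areal scale = k² = sec²φ = 1/cos²(30°) = 1/0.8660² = 1.333.
Apparent area = 14000 × 1.333 ≈ 18700 km².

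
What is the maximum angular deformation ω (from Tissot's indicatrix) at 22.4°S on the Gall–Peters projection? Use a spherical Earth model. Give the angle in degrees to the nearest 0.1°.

The Gall–Peters projection is cylindrical equal-area with φ₀ = 45°. For cylindrical equal-area with standard parallel φ₀, h = cos φ / cos φ₀ and k = cos φ₀ / cos φ, so h·k = 1.
At 22.4°: h = 1.308, k = 0.7648; principal scales a = 1.308, b = 0.7648.
sin(ω/2) = (a − b)/(a + b) = 0.5427/2.072 = 0.2619, so ω = 2 arcsin(0.2619) ≈ 30.4°.

30.4°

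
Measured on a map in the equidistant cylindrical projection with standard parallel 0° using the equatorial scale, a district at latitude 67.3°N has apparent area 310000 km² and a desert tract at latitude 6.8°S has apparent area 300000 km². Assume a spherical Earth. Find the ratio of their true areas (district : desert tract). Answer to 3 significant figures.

0.402

On the plate carrée, areal scale = h·k = 1 × sec φ, so true area = apparent × cos φ.
True area of district: 310000 × cos(67.3°) = 310000 × 0.3859 = 119600 km².
True area of desert tract: 300000 × cos(6.8°) = 300000 × 0.9930 = 297900 km².
Ratio = 119600 / 297900 ≈ 0.402.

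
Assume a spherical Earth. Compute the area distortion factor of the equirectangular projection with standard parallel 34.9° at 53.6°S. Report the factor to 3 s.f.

1.38

In the equirectangular projection with standard parallel φ₀ = 34.9° (x = Rλ cos φ₀, y = Rφ), meridians are true-scale (h = 1) and the parallel scale is k = cos φ₀ / cos φ.
Areal scale = h·k = 1 × cos φ₀ / cos φ; at 53.6°, h = 1.000, k = 1.382, so h·k = 1.382.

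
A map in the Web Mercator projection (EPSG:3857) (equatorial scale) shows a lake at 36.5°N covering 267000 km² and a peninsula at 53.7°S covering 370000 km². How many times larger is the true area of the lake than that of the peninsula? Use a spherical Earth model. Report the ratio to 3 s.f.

Since Mercator area scale is 1/cos²φ, the true area equals the apparent area multiplied by cos²φ.
True area of lake: 267000 × cos²(36.5°) = 267000 × 0.6462 = 172500 km².
True area of peninsula: 370000 × cos²(53.7°) = 370000 × 0.3505 = 129700 km².
Ratio = 172500 / 129700 ≈ 1.33.

1.33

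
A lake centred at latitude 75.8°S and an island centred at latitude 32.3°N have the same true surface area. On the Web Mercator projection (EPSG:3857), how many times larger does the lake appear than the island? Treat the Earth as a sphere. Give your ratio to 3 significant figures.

Mercator areal scale is sec²φ.
At 75.8°: sec²(75.8°) = 1/0.2453² = 16.62.
At 32.3°: sec²(32.3°) = 1/0.8453² = 1.400.
Ratio = 16.62/1.400 = cos²(32.3°)/cos²(75.8°) ≈ 11.9.

11.9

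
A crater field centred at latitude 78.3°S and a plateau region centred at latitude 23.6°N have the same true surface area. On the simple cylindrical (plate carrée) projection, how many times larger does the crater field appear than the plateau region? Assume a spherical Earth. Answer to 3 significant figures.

In the plate carrée (x = Rλ, y = Rφ), meridians are true-scale (h = 1) and parallels are stretched by k = sec φ.
Areal scale at 78.3°: h·k = 1.000 × 4.931 = 4.931.
Areal scale at 23.6°: h·k = 1.000 × 1.091 = 1.091.
Ratio = 4.931/1.091 ≈ 4.52.

4.52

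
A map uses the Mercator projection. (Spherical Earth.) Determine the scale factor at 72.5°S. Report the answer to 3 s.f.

3.33

For Mercator, h = k = sec φ (a conformal cylindrical projection has a single point scale, 1/cos φ).
k = 1/cos 72.5° = 1/0.3007 = 3.326.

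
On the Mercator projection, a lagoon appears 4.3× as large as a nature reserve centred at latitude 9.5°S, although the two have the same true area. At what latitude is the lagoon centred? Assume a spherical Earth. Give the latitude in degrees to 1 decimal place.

61.6°

Mercator areal scale is sec²φ, so apparent-area ratio = sec²φ₁ / sec²φ₂ = cos²φ₂ / cos²φ₁.
cos²φ₂ / cos²φ₁ = 4.3  ⇒  cos φ₁ = cos 9.5° / √4.3 = 0.9863/2.074 = 0.4756.
φ₁ = arccos(0.4756) ≈ 61.6°.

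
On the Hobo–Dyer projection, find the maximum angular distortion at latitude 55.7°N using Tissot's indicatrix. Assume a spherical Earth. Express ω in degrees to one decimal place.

38.5°

The Hobo–Dyer projection is cylindrical equal-area with φ₀ = 37.5°. Cylindrical equal-area (φ₀ = 37.5°): h = cos φ / cos 37.5° along meridians, k = cos 37.5° / cos φ along parallels; h·k = 1.
At 55.7°: h = 0.7103, k = 1.408; principal scales a = 1.408, b = 0.7103.
sin(ω/2) = (a − b)/(a + b) = 0.6975/2.118 = 0.3293, so ω = 2 arcsin(0.3293) ≈ 38.5°.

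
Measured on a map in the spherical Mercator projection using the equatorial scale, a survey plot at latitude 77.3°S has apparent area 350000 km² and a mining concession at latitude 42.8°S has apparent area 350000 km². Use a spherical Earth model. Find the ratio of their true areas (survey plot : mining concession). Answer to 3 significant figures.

0.0898

Since Mercator area scale is 1/cos²φ, the true area equals the apparent area multiplied by cos²φ.
True area of survey plot: 350000 × cos²(77.3°) = 350000 × 0.04833 = 16920 km².
True area of mining concession: 350000 × cos²(42.8°) = 350000 × 0.5384 = 188400 km².
Ratio = 16920 / 188400 ≈ 0.0898.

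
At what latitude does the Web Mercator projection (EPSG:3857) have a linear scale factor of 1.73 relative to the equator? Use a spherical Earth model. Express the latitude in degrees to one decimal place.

Mercator scale is k = sec φ = 1/cos φ.
1/cos φ = 1.73  ⇒  cos φ = 0.5780  ⇒  φ = arccos(0.5780) ≈ 54.7°.

54.7°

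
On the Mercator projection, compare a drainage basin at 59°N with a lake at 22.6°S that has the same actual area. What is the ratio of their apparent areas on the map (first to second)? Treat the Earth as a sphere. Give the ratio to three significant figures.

Mercator areal scale is sec²φ.
At 59°: sec²(59°) = 1/0.5150² = 3.770.
At 22.6°: sec²(22.6°) = 1/0.9232² = 1.173.
Ratio = 3.770/1.173 = cos²(22.6°)/cos²(59°) ≈ 3.21.

3.21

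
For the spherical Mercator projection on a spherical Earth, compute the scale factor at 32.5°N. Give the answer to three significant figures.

For Mercator, h = k = sec φ (a conformal cylindrical projection has a single point scale, 1/cos φ).
k = 1/cos 32.5° = 1/0.8434 = 1.186.

1.19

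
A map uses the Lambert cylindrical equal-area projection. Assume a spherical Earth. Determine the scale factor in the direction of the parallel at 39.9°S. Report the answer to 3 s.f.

The Lambert cylindrical equal-area projection is the cylindrical equal-area projection with its standard parallel at the equator (φ₀ = 0). For cylindrical equal-area with standard parallel φ₀, h = cos φ / cos φ₀ and k = cos φ₀ / cos φ, so h·k = 1.
k = cos 0° / cos 39.9° = 1.000/0.7672 = 1.304.

1.30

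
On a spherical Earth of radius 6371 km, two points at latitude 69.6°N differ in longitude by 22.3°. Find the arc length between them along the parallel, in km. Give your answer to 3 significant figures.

Arc length along a parallel = R cos φ · Δλ (with Δλ in radians).
= 6371 × cos 69.6° × (22.3° × π/180) = 6371 × 0.3486 × 0.3892 ≈ 864 km.

864 km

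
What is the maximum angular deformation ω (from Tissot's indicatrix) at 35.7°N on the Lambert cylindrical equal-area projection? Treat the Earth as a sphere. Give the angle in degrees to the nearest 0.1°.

23.7°

The Lambert cylindrical equal-area projection is the cylindrical equal-area projection with its standard parallel at the equator (φ₀ = 0). A cylindrical equal-area projection with standard parallel φ₀ has meridian scale h = cos φ / cos φ₀ and parallel scale k = cos φ₀ / cos φ (so areas are preserved, h·k = 1).
At 35.7°: h = 0.8121, k = 1.231; principal scales a = 1.231, b = 0.8121.
sin(ω/2) = (a − b)/(a + b) = 0.4193/2.043 = 0.2052, so ω = 2 arcsin(0.2052) ≈ 23.7°.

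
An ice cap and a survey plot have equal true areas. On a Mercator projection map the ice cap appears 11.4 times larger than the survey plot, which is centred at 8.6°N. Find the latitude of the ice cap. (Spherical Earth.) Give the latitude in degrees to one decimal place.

On Mercator, (apparent₁)/(apparent₂) = sec²φ₁ / sec²φ₂ when true areas are equal.
cos²φ₂ / cos²φ₁ = 11.4  ⇒  cos φ₁ = cos 8.6° / √11.4 = 0.9888/3.376 = 0.2928.
φ₁ = arccos(0.2928) ≈ 73.0°.

73.0°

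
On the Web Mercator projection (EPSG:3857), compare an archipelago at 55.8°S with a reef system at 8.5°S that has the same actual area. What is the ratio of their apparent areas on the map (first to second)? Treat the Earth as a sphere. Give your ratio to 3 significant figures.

On Mercator, area is exaggerated by sec²φ = 1/cos²φ.
At 55.8°: sec²(55.8°) = 1/0.5621² = 3.165.
At 8.5°: sec²(8.5°) = 1/0.9890² = 1.022.
Ratio = 3.165/1.022 = cos²(8.5°)/cos²(55.8°) ≈ 3.10.

3.10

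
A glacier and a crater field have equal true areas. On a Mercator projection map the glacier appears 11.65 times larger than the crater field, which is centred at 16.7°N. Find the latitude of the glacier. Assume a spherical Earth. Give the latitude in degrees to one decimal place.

Mercator areal scale is sec²φ, so apparent-area ratio = sec²φ₁ / sec²φ₂ = cos²φ₂ / cos²φ₁.
cos²φ₂ / cos²φ₁ = 11.65  ⇒  cos φ₁ = cos 16.7° / √11.65 = 0.9578/3.413 = 0.2806.
φ₁ = arccos(0.2806) ≈ 73.7°.

73.7°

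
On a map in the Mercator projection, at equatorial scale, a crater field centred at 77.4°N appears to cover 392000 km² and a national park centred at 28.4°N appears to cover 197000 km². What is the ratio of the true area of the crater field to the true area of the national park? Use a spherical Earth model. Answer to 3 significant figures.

0.122

Mercator's areal exaggeration is sec²φ; hence true area = (apparent area) · cos²φ.
True area of crater field: 392000 × cos²(77.4°) = 392000 × 0.04759 = 18650 km².
True area of national park: 197000 × cos²(28.4°) = 197000 × 0.7738 = 152400 km².
Ratio = 18650 / 152400 ≈ 0.122.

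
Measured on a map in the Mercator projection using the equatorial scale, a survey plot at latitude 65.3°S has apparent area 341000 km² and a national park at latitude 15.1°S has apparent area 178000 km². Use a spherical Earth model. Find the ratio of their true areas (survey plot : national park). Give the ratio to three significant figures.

Mercator's areal exaggeration is sec²φ; hence true area = (apparent area) · cos²φ.
True area of survey plot: 341000 × cos²(65.3°) = 341000 × 0.1746 = 59540 km².
True area of national park: 178000 × cos²(15.1°) = 178000 × 0.9321 = 165900 km².
Ratio = 59540 / 165900 ≈ 0.359.

0.359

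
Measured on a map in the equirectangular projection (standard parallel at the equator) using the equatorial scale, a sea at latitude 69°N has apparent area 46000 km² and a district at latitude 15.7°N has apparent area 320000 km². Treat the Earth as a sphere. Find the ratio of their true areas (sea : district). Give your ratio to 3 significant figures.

On the plate carrée, areal scale = h·k = 1 × sec φ, so true area = apparent × cos φ.
True area of sea: 46000 × cos(69°) = 46000 × 0.3584 = 16480 km².
True area of district: 320000 × cos(15.7°) = 320000 × 0.9627 = 308100 km².
Ratio = 16480 / 308100 ≈ 0.0535.

0.0535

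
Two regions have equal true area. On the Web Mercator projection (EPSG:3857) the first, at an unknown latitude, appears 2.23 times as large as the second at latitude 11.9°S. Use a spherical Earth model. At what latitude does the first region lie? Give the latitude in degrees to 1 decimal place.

49.1°

For equal true areas on Mercator, apparent areas scale as sec²φ, so the ratio is cos²φ₂ / cos²φ₁.
cos²φ₂ / cos²φ₁ = 2.23  ⇒  cos φ₁ = cos 11.9° / √2.23 = 0.9785/1.493 = 0.6553.
φ₁ = arccos(0.6553) ≈ 49.1°.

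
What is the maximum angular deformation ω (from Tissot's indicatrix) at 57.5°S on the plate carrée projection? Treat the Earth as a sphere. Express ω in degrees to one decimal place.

For the equirectangular projection with φ₀ = 0 (plate carrée), h = 1 along meridians and k = sec φ along parallels.
At 57.5°: h = 1.000, k = 1.861; principal scales a = 1.861, b = 1.000.
sin(ω/2) = (a − b)/(a + b) = 0.8612/2.861 = 0.3010, so ω = 2 arcsin(0.3010) ≈ 35.0°.

35.0°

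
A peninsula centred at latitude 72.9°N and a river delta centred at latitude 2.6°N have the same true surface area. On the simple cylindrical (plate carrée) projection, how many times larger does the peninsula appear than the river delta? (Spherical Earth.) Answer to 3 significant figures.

In the plate carrée (x = Rλ, y = Rφ), meridians are true-scale (h = 1) and parallels are stretched by k = sec φ.
Areal scale at 72.9°: h·k = 1.000 × 3.401 = 3.401.
Areal scale at 2.6°: h·k = 1.000 × 1.001 = 1.001.
Ratio = 3.401/1.001 ≈ 3.40.

3.40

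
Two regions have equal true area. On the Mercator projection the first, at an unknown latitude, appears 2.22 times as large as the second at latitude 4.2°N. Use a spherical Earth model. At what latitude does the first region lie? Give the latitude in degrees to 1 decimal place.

48.0°

For equal true areas on Mercator, apparent areas scale as sec²φ, so the ratio is cos²φ₂ / cos²φ₁.
cos²φ₂ / cos²φ₁ = 2.22  ⇒  cos φ₁ = cos 4.2° / √2.22 = 0.9973/1.490 = 0.6694.
φ₁ = arccos(0.6694) ≈ 48.0°.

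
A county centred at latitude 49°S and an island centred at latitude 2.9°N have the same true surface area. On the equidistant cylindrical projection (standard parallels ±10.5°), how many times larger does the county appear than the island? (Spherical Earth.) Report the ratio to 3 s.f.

The equidistant cylindrical projection with φ₀ = 10.5° has h = 1 (meridians true) and k = cos φ₀ / cos φ along parallels.
Areal scale at 49°: h·k = 1.000 × 1.499 = 1.499.
Areal scale at 2.9°: h·k = 1.000 × 0.9845 = 0.9845.
Ratio = 1.499/0.9845 ≈ 1.52.

1.52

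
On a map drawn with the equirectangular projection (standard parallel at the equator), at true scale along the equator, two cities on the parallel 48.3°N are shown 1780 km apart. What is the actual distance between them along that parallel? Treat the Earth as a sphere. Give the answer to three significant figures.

1180 km

Plate carrée maps x = Rλ, y = Rφ. The meridian scale is h = 1 and the parallel scale is k = 1/cos φ = sec φ.
Along the parallel at 48.3°, map distances are exaggerated by k = sec 48.3° = 1.503.
True distance = 1780 / 1.503 = 1780 × cos 48.3° ≈ 1180 km.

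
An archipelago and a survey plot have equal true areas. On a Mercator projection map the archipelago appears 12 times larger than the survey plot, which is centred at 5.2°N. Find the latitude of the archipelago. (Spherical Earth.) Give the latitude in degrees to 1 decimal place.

Mercator areal scale is sec²φ, so apparent-area ratio = sec²φ₁ / sec²φ₂ = cos²φ₂ / cos²φ₁.
cos²φ₂ / cos²φ₁ = 12  ⇒  cos φ₁ = cos 5.2° / √12 = 0.9959/3.464 = 0.2875.
φ₁ = arccos(0.2875) ≈ 73.3°.

73.3°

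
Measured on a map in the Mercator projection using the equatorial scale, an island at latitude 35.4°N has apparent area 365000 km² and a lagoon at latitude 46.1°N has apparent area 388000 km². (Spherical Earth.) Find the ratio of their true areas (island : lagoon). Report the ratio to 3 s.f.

1.30

Since Mercator area scale is 1/cos²φ, the true area equals the apparent area multiplied by cos²φ.
True area of island: 365000 × cos²(35.4°) = 365000 × 0.6644 = 242500 km².
True area of lagoon: 388000 × cos²(46.1°) = 388000 × 0.4808 = 186600 km².
Ratio = 242500 / 186600 ≈ 1.30.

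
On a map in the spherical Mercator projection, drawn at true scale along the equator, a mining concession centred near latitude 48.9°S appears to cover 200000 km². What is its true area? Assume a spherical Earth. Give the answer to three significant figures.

The Mercator projection is conformal; its linear scale factor is the same in every direction and equals sec φ = 1/cos φ.
Areal scale = k² = sec²φ = 1/cos²(48.9°) = 1/0.6574² = 2.314.
True area = apparent / (areal scale) = 200000 / 2.314 ≈ 86400 km².

86400 km²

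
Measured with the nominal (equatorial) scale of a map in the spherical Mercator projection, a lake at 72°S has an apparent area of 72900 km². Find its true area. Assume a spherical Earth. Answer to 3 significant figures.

6960 km²

For Mercator, h = k = sec φ (a conformal cylindrical projection has a single point scale, 1/cos φ).
Areal scale = k² = sec²φ = 1/cos²(72°) = 1/0.3090² = 10.47.
True area = apparent / (areal scale) = 72900 / 10.47 ≈ 6960 km².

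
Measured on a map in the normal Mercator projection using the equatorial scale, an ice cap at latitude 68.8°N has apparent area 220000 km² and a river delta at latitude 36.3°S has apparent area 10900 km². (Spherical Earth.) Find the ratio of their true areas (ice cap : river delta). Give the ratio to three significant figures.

4.06

Since Mercator area scale is 1/cos²φ, the true area equals the apparent area multiplied by cos²φ.
True area of ice cap: 220000 × cos²(68.8°) = 220000 × 0.1308 = 28770 km².
True area of river delta: 10900 × cos²(36.3°) = 10900 × 0.6495 = 7080 km².
Ratio = 28770 / 7080 ≈ 4.06.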